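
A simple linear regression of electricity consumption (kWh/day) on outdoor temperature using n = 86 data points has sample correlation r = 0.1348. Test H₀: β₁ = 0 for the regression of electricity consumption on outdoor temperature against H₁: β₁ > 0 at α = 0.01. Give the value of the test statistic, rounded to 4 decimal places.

t = r·√(n − 2)/√(1 − r²) = 0.1348·√84/√0.981829 = 1.2468.
df = n − 2 = 84.
One-sided p ≈ 0.1080, which is ≥ 0.01, so fail to reject H₀.
The data do not give significant evidence of a linear association between outdoor temperature and electricity consumption.

t = 1.2468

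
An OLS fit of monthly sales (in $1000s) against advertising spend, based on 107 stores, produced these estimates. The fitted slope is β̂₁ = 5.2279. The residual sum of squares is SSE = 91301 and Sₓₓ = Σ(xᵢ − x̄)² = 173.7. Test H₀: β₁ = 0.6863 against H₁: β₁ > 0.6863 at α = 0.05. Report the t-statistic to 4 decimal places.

MSE = SSE/(n − 2) = 91301/105 = 869.533.
SE(β̂₁) = √(MSE/Sₓₓ) = √(869.533/173.7) = 2.2374.
t = (5.2279 − 0.6863) / 2.2374 = 2.0299.
df = n − 2 = 105.
One-sided p ≈ 0.0224, which is < 0.05, so reject H₀.
There is evidence that the true slope on advertising spend exceeds 0.6863 $1000s per unit.

t = 2.0299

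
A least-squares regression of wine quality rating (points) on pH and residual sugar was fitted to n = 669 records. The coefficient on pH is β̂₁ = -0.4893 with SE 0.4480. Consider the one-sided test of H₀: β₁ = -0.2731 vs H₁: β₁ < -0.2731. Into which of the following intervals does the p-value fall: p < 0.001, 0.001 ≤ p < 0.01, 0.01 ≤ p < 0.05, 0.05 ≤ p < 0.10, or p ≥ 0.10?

t = (-0.4893 − (-0.2731)) / 0.4480 = -0.483.
df = n − k − 1 = 669 − 2 − 1 = 666.
One-sided p = P(T_{666} < t) ≈ 0.3148.
So p ≥ 0.10.

p ≥ 0.10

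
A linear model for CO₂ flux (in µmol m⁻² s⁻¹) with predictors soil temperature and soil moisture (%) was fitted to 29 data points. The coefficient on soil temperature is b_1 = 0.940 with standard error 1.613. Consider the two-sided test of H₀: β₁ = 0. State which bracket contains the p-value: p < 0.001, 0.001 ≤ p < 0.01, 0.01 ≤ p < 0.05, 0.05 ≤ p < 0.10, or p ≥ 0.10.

t = 0.940 / 1.613 = 0.583.
df = n − k − 1 = 29 − 2 − 1 = 26.
Two-sided p = 2·P(T_{26} > |t|) ≈ 0.5651.
So p ≥ 0.10.

p ≥ 0.10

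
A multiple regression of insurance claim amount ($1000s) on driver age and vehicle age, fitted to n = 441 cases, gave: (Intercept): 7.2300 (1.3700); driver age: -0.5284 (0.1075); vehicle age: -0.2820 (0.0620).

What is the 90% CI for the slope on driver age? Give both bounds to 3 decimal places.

(-0.706, -0.351)

Read off: b = -0.5284, SE = 0.1075 for driver age.
df = n − k − 1 = 441 − 2 − 1 = 438.
t* = t_{0.05, 438} = 1.64834.
Margin = t* × SE = 1.64834 × 0.1075 = 0.17720.
CI: -0.5284 ± 0.17720 → (-0.706, -0.351).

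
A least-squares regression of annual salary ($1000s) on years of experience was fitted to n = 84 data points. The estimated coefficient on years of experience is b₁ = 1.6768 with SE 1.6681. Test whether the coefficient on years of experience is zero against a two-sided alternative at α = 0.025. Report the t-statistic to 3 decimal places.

t = 1.005

H₀: β₁ = 0 vs H₁: β₁ ≠ 0.
t = (b₁ − β₁⁰)/SE = 1.6768 / 1.6681 = 1.005.
df = n − 2 = 84 − 2 = 82.
Two-sided p ≈ 0.3178, which is ≥ 0.025, so fail to reject H₀.
The data do not give significant evidence of an association between years of experience and annual salary.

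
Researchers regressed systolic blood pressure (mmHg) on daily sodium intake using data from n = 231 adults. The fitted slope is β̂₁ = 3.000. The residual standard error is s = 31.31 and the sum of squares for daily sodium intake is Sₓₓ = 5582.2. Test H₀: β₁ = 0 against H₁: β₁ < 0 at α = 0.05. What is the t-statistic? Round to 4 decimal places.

SE(β̂₁) = s/√Sₓₓ = 31.31/√5582.2 = 0.419064.
t = 3.000 / 0.419064 = 7.1588.
df = n − 2 = 229.
One-sided p ≈ 1.0000, which is ≥ 0.05, so fail to reject H₀.
The data do not give significant evidence that the true slope on daily sodium intake is negative.

t = 7.1588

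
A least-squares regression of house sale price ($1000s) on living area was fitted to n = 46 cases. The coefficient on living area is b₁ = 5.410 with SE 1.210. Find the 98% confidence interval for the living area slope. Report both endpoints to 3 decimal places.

df = n − 2 = 46 − 2 = 44.
t* = t_{0.01, 44} = 2.414134.
Margin = t* × SE = 2.414134 × 1.210 = 2.92110.
CI: 5.410 ± 2.92110 → (2.489, 8.331).
With 98% confidence, each one-unit increase in living area is associated with a change of between 2.489 and 8.331 $1000s in house sale price.

(2.489, 8.331)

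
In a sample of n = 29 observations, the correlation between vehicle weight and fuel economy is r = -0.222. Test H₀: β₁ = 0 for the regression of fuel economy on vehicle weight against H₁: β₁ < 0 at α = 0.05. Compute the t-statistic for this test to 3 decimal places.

t = r·√(n − 2)/√(1 − r²) = -0.222·√27/√0.950716 = -1.183.
df = n − 2 = 27.
One-sided p ≈ 0.1235, which is ≥ 0.05, so fail to reject H₀.
The data do not give significant evidence of a linear association between vehicle weight and fuel economy.

t = -1.183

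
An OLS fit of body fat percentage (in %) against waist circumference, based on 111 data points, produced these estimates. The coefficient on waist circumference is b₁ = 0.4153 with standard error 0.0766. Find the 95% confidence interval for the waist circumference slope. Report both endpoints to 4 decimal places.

df = n − 2 = 111 − 2 = 109.
t* = t_{0.025, 109} = 1.981967.
Margin = t* × SE = 1.981967 × 0.0766 = 0.151819.
CI: 0.4153 ± 0.151819 → (0.2635, 0.5671).
With 95% confidence, each one-unit increase in waist circumference is associated with a change of between 0.2635 and 0.5671 % in body fat percentage.

(0.2635, 0.5671)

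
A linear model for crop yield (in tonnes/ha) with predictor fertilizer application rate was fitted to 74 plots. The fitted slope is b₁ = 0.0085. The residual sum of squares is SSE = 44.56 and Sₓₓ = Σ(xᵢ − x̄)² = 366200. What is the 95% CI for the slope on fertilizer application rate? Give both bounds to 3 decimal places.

(0.006, 0.011)

MSE = SSE/(n − 2) = 44.56/72 = 0.618889.
SE(b₁) = √(MSE/Sₓₓ) = √(0.618889/366200) = 0.00130001.
df = n − 2 = 72.
t* = t_{0.025, 72} = 1.993464.
Margin = t* × SE = 1.993464 × 0.00130001 = 0.00259.
CI: 0.0085 ± 0.00259 → (0.006, 0.011).
With 95% confidence, each one-unit increase in fertilizer application rate is associated with a change of between 0.006 and 0.011 tonnes/ha in crop yield.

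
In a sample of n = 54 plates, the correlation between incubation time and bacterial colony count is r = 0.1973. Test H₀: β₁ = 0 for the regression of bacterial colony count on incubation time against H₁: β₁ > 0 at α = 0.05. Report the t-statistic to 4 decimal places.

t = 1.4513

t = r·√(n − 2)/√(1 − r²) = 0.1973·√52/√0.961073 = 1.4513.
df = n − 2 = 52.
One-sided p ≈ 0.0764, which is ≥ 0.05, so fail to reject H₀.
The data do not give significant evidence of a linear association between incubation time and bacterial colony count.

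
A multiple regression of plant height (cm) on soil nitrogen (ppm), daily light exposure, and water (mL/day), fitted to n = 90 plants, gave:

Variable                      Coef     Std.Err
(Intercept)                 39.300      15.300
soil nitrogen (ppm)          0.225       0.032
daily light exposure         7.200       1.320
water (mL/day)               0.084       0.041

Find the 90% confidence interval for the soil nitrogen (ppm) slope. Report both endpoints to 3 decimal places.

Read off: b = 0.225, SE = 0.032 for soil nitrogen (ppm).
df = n − k − 1 = 90 − 3 − 1 = 86.
t* = t_{0.05, 86} = 1.662765.
Margin = t* × SE = 1.662765 × 0.032 = 0.05321.
CI: 0.225 ± 0.05321 → (0.172, 0.278).

(0.172, 0.278)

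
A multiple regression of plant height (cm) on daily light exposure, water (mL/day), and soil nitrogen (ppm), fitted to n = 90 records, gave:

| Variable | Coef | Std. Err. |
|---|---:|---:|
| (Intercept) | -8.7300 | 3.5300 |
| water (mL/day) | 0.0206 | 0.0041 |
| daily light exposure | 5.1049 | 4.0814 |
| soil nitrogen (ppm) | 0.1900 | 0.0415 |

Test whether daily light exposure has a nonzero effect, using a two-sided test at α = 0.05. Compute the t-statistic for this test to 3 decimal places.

Read off: b = 5.1049, SE = 4.0814 for daily light exposure.
H₀: β₁ = 0 vs H₁: β₁ ≠ 0.
t = 5.1049 / 4.0814 = 1.251.
df = n − k − 1 = 90 − 3 − 1 = 86.
Two-sided p ≈ 0.2144, which is ≥ 0.05, so fail to reject H₀.
The data do not give significant evidence of an association between daily light exposure and plant height, after adjusting for the other predictors.

t = 1.251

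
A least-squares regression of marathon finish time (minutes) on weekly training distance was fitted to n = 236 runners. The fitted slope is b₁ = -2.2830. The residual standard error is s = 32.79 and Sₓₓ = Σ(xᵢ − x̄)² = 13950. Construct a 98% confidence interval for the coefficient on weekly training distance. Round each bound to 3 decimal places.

(-2.933, -1.633)

SE(b₁) = s/√Sₓₓ = 32.79/√13950 = 0.277622.
df = n − 2 = 234.
t* = t_{0.01, 234} = 2.342389.
Margin = t* × SE = 2.342389 × 0.277622 = 0.65030.
CI: -2.2830 ± 0.65030 → (-2.933, -1.633).
With 98% confidence, each one-unit increase in weekly training distance is associated with a change of between -2.933 and -1.633 minutes in marathon finish time.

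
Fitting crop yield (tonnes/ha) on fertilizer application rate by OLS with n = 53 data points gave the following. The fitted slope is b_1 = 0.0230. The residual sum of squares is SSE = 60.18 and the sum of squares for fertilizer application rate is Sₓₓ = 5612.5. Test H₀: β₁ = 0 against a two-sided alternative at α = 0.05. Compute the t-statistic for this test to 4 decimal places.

t = 1.5862

MSE = SSE/(n − 2) = 60.18/51 = 1.18.
SE(b_1) = √(MSE/Sₓₓ) = √(1.18/5612.5) = 0.0144998.
t = 0.0230 / 0.0144998 = 1.5862.
df = n − 2 = 51.
Two-sided p ≈ 0.1189, which is ≥ 0.05, so fail to reject H₀.
The data do not give significant evidence of an association between fertilizer application rate and crop yield.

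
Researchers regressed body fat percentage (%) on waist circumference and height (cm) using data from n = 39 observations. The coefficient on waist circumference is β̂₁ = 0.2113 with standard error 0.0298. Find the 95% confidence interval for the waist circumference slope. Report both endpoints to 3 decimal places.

(0.151, 0.272)

df = n − k − 1 = 39 − 2 − 1 = 36.
t* = t_{0.025, 36} = 2.028094.
Margin = t* × SE = 2.028094 × 0.0298 = 0.06044.
CI: 0.2113 ± 0.06044 → (0.151, 0.272).
With 95% confidence, each one-unit increase in waist circumference is associated with a change of between 0.151 and 0.272 % in body fat percentage, holding the other predictors fixed.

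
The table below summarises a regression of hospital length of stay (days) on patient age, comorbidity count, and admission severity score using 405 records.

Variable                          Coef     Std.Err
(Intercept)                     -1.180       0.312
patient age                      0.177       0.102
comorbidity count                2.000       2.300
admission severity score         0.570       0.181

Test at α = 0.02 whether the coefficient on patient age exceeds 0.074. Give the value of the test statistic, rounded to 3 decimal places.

t = 1.010

Read off: b = 0.177, SE = 0.102 for patient age.
H₀: β₁ = 0.074 vs H₁: β₁ > 0.074.
t = (0.177 − 0.074) / 0.102 = 1.010.
df = n − k − 1 = 405 − 3 − 1 = 401.
One-sided p ≈ 0.1566, which is ≥ 0.02, so fail to reject H₀.
The data do not give significant evidence that the true slope on patient age exceeds 0.074 days per unit, holding the other predictors fixed.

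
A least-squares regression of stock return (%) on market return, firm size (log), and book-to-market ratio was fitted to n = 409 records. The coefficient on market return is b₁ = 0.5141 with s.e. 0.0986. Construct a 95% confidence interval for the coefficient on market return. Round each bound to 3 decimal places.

df = n − k − 1 = 409 − 3 − 1 = 405.
t* = t_{0.025, 405} = 1.965839.
Margin = t* × SE = 1.965839 × 0.0986 = 0.19383.
CI: 0.5141 ± 0.19383 → (0.320, 0.708).
With 95% confidence, each one-unit increase in market return is associated with a change of between 0.320 and 0.708 % in stock return, holding the other predictors fixed.

(0.320, 0.708)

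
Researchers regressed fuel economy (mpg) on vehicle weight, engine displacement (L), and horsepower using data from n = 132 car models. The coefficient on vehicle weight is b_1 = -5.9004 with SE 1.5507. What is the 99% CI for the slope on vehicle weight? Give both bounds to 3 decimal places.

(-9.955, -1.846)

df = n − k − 1 = 132 − 3 − 1 = 128.
t* = t_{0.005, 128} = 2.614785.
Margin = t* × SE = 2.614785 × 1.5507 = 4.05475.
CI: -5.9004 ± 4.05475 → (-9.955, -1.846).
With 99% confidence, each one-unit increase in vehicle weight is associated with a change of between -9.955 and -1.846 mpg in fuel economy, holding the other predictors fixed.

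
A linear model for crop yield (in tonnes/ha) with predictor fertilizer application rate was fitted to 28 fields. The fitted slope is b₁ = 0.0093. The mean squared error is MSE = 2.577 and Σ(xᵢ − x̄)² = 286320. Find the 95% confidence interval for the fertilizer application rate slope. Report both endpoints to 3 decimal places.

(0.003, 0.015)

SE(b₁) = √(MSE/Sₓₓ) = √(2.577/286320) = 0.00300007.
df = n − 2 = 26.
t* = t_{0.025, 26} = 2.055529.
Margin = t* × SE = 2.055529 × 0.00300007 = 0.00617.
CI: 0.0093 ± 0.00617 → (0.003, 0.015).
With 95% confidence, each one-unit increase in fertilizer application rate is associated with a change of between 0.003 and 0.015 tonnes/ha in crop yield.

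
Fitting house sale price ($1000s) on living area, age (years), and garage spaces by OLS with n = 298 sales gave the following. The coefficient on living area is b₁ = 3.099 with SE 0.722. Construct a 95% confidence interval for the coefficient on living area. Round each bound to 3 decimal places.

(1.678, 4.520)

df = n − k − 1 = 298 − 3 − 1 = 294.
t* = t_{0.025, 294} = 1.968066.
Margin = t* × SE = 1.968066 × 0.722 = 1.42094.
CI: 3.099 ± 1.42094 → (1.678, 4.520).
With 95% confidence, each one-unit increase in living area is associated with a change of between 1.678 and 4.520 $1000s in house sale price, holding the other predictors fixed.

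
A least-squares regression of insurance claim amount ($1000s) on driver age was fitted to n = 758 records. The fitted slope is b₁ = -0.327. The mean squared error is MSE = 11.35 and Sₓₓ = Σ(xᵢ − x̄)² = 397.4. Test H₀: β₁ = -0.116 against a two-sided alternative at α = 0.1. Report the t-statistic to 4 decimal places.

t = -1.2485

SE(b₁) = √(MSE/Sₓₓ) = √(11.35/397.4) = 0.168999.
t = (-0.327 − (-0.116)) / 0.168999 = -1.2485.
df = n − 2 = 756.
Two-sided p ≈ 0.2122, which is ≥ 0.1, so fail to reject H₀.
The data are consistent with a true slope of -0.116 $1000s per unit of driver age.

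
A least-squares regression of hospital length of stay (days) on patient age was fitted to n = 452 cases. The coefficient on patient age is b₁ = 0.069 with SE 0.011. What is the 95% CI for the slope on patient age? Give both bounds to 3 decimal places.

df = n − 2 = 452 − 2 = 450.
t* = t_{0.025, 450} = 1.96525.
Margin = t* × SE = 1.96525 × 0.011 = 0.02162.
CI: 0.069 ± 0.02162 → (0.047, 0.091).
With 95% confidence, each one-unit increase in patient age is associated with a change of between 0.047 and 0.091 days in hospital length of stay.

(0.047, 0.091)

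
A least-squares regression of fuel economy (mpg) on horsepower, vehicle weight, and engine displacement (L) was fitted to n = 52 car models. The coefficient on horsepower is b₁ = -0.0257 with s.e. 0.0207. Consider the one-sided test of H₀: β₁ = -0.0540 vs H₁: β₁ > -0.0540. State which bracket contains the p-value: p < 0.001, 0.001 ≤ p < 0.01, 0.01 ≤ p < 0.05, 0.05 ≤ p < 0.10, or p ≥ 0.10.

0.05 ≤ p < 0.10

t = (-0.0257 − (-0.0540)) / 0.0207 = 1.367.
df = n − k − 1 = 52 − 3 − 1 = 48.
One-sided p = P(T_{48} > t) ≈ 0.0890.
So 0.05 ≤ p < 0.10.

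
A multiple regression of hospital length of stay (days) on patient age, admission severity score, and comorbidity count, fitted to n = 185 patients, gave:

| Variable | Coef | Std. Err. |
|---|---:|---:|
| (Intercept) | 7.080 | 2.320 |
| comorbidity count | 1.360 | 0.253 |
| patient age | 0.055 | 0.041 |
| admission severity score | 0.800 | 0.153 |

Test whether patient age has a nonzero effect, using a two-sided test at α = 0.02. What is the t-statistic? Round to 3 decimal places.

Read off: b = 0.055, SE = 0.041 for patient age.
H₀: β₁ = 0 vs H₁: β₁ ≠ 0.
t = 0.055 / 0.041 = 1.341.
df = n − k − 1 = 185 − 3 − 1 = 181.
Two-sided p ≈ 0.1815, which is ≥ 0.02, so fail to reject H₀.
The data do not give significant evidence of an association between patient age and hospital length of stay, after adjusting for the other predictors.

t = 1.341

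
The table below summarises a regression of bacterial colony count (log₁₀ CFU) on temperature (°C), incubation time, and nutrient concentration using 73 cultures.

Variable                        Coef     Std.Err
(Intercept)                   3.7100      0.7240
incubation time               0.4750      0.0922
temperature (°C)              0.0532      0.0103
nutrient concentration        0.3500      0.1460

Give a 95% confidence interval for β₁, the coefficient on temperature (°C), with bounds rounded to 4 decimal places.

(0.0327, 0.0737)

Read off: b = 0.0532, SE = 0.0103 for temperature (°C).
df = n − k − 1 = 73 − 3 − 1 = 69.
t* = t_{0.025, 69} = 1.994945.
Margin = t* × SE = 1.994945 × 0.0103 = 0.020548.
CI: 0.0532 ± 0.020548 → (0.0327, 0.0737).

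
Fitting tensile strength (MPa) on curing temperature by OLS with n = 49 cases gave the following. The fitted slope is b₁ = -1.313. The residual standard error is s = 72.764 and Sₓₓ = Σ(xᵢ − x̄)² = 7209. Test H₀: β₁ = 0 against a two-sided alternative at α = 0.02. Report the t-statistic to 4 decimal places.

t = -1.5321

SE(b₁) = s/√Sₓₓ = 72.764/√7209 = 0.856997.
t = -1.313 / 0.856997 = -1.5321.
df = n − 2 = 47.
Two-sided p ≈ 0.1322, which is ≥ 0.02, so fail to reject H₀.
The data do not give significant evidence of an association between curing temperature and tensile strength.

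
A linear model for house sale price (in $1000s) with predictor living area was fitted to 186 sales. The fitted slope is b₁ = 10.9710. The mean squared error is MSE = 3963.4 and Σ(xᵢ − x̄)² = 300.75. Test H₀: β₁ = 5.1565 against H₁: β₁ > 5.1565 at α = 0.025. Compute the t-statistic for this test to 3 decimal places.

SE(b₁) = √(MSE/Sₓₓ) = √(3963.4/300.75) = 3.6302.
t = (10.9710 − 5.1565) / 3.6302 = 1.602.
df = n − 2 = 184.
One-sided p ≈ 0.0555, which is ≥ 0.025, so fail to reject H₀.
The data do not give significant evidence that the true slope on living area exceeds 5.1565 $1000s per unit.

t = 1.602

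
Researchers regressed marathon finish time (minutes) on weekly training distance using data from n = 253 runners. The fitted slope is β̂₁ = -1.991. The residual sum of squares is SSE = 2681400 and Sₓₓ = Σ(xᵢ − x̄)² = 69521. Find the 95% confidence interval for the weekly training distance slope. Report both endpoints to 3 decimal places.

MSE = SSE/(n − 2) = 2681400/251 = 10682.9.
SE(β̂₁) = √(MSE/Sₓₓ) = √(10682.9/69521) = 0.392.
df = n − 2 = 251.
t* = t_{0.025, 251} = 1.96946.
Margin = t* × SE = 1.96946 × 0.392 = 0.77203.
CI: -1.991 ± 0.77203 → (-2.763, -1.219).
With 95% confidence, each one-unit increase in weekly training distance is associated with a change of between -2.763 and -1.219 minutes in marathon finish time.

(-2.763, -1.219)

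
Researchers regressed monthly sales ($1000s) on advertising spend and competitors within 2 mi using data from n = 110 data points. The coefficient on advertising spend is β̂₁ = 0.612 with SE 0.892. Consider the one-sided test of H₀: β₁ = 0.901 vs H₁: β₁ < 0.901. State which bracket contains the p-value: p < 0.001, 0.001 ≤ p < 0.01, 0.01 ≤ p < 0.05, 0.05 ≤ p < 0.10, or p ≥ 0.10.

t = (0.612 − 0.901) / 0.892 = -0.324.
df = n − k − 1 = 110 − 2 − 1 = 107.
One-sided p = P(T_{107} < t) ≈ 0.3733.
So p ≥ 0.10.

p ≥ 0.10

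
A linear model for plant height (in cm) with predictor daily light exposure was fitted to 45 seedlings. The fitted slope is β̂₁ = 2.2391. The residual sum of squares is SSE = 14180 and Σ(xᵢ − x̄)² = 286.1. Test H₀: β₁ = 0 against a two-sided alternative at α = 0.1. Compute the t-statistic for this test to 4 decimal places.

t = 2.0856

MSE = SSE/(n − 2) = 14180/43 = 329.767.
SE(β̂₁) = √(MSE/Sₓₓ) = √(329.767/286.1) = 1.07361.
t = 2.2391 / 1.07361 = 2.0856.
df = n − 2 = 43.
Two-sided p ≈ 0.0430, which is < 0.1, so reject H₀.
There is evidence that daily light exposure is associated with plant height.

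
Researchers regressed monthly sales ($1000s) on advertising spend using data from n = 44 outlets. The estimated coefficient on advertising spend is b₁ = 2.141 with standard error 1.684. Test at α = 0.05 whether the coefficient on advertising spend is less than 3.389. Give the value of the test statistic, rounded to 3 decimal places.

t = -0.741

H₀: β₁ = 3.389 vs H₁: β₁ < 3.389.
t = (b₁ − β₁⁰)/SE = (2.141 − 3.389) / 1.684 = -0.741.
df = n − 2 = 44 − 2 = 42.
One-sided p ≈ 0.2314, which is ≥ 0.05, so fail to reject H₀.
The data do not give significant evidence that the true slope on advertising spend is below 3.389 $1000s per unit.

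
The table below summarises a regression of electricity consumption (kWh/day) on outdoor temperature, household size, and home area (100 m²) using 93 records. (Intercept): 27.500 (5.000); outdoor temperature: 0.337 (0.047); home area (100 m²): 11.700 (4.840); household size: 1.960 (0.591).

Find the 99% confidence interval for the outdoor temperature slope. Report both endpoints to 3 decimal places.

Read off: b = 0.337, SE = 0.047 for outdoor temperature.
df = n − k − 1 = 93 − 3 − 1 = 89.
t* = t_{0.005, 89} = 2.632204.
Margin = t* × SE = 2.632204 × 0.047 = 0.12371.
CI: 0.337 ± 0.12371 → (0.213, 0.461).

(0.213, 0.461)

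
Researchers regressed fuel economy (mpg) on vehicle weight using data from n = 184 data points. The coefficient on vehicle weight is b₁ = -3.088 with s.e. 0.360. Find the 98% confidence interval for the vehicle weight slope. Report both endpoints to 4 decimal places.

df = n − 2 = 184 − 2 = 182.
t* = t_{0.01, 182} = 2.347011.
Margin = t* × SE = 2.347011 × 0.360 = 0.844924.
CI: -3.088 ± 0.844924 → (-3.9329, -2.2431).
With 98% confidence, each one-unit increase in vehicle weight is associated with a change of between -3.9329 and -2.2431 mpg in fuel economy.

(-3.9329, -2.2431)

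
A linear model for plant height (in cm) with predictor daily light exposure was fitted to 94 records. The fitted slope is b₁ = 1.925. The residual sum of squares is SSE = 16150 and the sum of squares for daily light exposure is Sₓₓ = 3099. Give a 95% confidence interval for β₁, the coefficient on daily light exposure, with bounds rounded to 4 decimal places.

MSE = SSE/(n − 2) = 16150/92 = 175.543.
SE(b₁) = √(MSE/Sₓₓ) = √(175.543/3099) = 0.238003.
df = n − 2 = 92.
t* = t_{0.025, 92} = 1.986086.
Margin = t* × SE = 1.986086 × 0.238003 = 0.472694.
CI: 1.925 ± 0.472694 → (1.4523, 2.3977).
With 95% confidence, each one-unit increase in daily light exposure is associated with a change of between 1.4523 and 2.3977 cm in plant height.

(1.4523, 2.3977)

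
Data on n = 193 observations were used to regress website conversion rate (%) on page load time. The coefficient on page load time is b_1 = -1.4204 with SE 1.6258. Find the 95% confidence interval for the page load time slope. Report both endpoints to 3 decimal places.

(-4.627, 1.786)

df = n − 2 = 193 − 2 = 191.
t* = t_{0.025, 191} = 1.972462.
Margin = t* × SE = 1.972462 × 1.6258 = 3.20683.
CI: -1.4204 ± 3.20683 → (-4.627, 1.786).
With 95% confidence, each one-unit increase in page load time is associated with a change of between -4.627 and 1.786 % in website conversion rate.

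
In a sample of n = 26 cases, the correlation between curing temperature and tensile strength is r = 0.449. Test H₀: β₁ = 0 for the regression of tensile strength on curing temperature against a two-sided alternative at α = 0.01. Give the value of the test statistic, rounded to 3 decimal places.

t = 2.462

t = r·√(n − 2)/√(1 − r²) = 0.449·√24/√0.798399 = 2.462.
df = n − 2 = 24.
Two-sided p ≈ 0.0214, which is ≥ 0.01, so fail to reject H₀.
The data do not give significant evidence of a linear association between curing temperature and tensile strength.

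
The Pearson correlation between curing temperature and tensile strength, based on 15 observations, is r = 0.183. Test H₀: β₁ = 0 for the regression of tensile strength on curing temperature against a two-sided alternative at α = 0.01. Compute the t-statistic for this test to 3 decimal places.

t = 0.671

t = r·√(n − 2)/√(1 − r²) = 0.183·√13/√0.966511 = 0.671.
df = n − 2 = 13.
Two-sided p ≈ 0.5139, which is ≥ 0.01, so fail to reject H₀.
The data do not give significant evidence of a linear association between curing temperature and tensile strength.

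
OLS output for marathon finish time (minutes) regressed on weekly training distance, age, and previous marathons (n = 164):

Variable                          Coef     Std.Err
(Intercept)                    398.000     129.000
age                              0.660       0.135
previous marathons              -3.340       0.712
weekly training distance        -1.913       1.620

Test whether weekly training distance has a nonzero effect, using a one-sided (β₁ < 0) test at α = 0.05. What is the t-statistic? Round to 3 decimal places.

t = -1.181

Read off: b = -1.913, SE = 1.620 for weekly training distance.
H₀: β₁ = 0 vs H₁: β₁ < 0.
t = -1.913 / 1.620 = -1.181.
df = n − k − 1 = 164 − 3 − 1 = 160.
One-sided p ≈ 0.1197, which is ≥ 0.05, so fail to reject H₀.
The data do not give significant evidence that the true slope on weekly training distance is negative, holding the other predictors fixed.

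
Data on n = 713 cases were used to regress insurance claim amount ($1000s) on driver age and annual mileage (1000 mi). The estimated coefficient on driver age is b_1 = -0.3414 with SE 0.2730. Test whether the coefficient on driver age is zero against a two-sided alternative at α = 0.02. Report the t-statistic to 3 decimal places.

t = -1.251

H₀: β₁ = 0 vs H₁: β₁ ≠ 0.
t = (b_1 − β₁⁰)/SE = -0.3414 / 0.2730 = -1.251.
df = n − k − 1 = 713 − 2 − 1 = 710.
Two-sided p ≈ 0.2115, which is ≥ 0.02, so fail to reject H₀.
The data do not give significant evidence of an association between driver age and insurance claim amount, after adjusting for the other predictors.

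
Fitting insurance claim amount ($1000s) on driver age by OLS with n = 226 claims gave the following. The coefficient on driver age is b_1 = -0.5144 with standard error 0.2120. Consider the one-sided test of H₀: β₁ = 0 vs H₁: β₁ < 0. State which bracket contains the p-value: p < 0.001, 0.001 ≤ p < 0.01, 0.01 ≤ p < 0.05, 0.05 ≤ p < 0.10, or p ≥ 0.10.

t = -0.5144 / 0.2120 = -2.426.
df = n − 2 = 226 − 2 = 224.
One-sided p = P(T_{224} < t) ≈ 0.0080.
So 0.001 ≤ p < 0.01.

0.001 ≤ p < 0.01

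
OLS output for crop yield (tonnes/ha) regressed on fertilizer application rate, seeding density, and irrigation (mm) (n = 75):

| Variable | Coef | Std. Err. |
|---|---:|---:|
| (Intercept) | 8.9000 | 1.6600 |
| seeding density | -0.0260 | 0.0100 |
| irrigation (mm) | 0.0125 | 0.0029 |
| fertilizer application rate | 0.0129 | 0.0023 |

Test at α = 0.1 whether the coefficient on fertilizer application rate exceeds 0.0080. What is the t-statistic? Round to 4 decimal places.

t = 2.1304

Read off: b = 0.0129, SE = 0.0023 for fertilizer application rate.
H₀: β₁ = 0.0080 vs H₁: β₁ > 0.0080.
t = (0.0129 − 0.0080) / 0.0023 = 2.1304.
df = n − k − 1 = 75 − 3 − 1 = 71.
One-sided p ≈ 0.0183, which is < 0.1, so reject H₀.
There is evidence that the true slope on fertilizer application rate exceeds 0.0080 tonnes/ha per unit, holding the other predictors fixed.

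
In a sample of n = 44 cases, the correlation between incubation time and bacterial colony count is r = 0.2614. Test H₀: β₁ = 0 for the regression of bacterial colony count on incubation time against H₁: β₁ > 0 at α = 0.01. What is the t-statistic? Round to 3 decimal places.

t = 1.755

t = r·√(n − 2)/√(1 − r²) = 0.2614·√42/√0.93167 = 1.755.
df = n − 2 = 42.
One-sided p ≈ 0.0433, which is ≥ 0.01, so fail to reject H₀.
The data do not give significant evidence of a linear association between incubation time and bacterial colony count.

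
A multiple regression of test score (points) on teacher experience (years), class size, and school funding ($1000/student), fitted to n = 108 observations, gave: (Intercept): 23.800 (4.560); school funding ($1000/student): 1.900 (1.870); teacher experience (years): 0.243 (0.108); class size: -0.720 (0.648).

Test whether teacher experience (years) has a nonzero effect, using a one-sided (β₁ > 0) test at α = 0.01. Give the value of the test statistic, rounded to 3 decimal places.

t = 2.250

Read off: b = 0.243, SE = 0.108 for teacher experience (years).
H₀: β₁ = 0 vs H₁: β₁ > 0.
t = 0.243 / 0.108 = 2.250.
df = n − k − 1 = 108 − 3 − 1 = 104.
One-sided p ≈ 0.0133, which is ≥ 0.01, so fail to reject H₀.
The data do not give significant evidence that the true slope on teacher experience (years) is positive, holding the other predictors fixed.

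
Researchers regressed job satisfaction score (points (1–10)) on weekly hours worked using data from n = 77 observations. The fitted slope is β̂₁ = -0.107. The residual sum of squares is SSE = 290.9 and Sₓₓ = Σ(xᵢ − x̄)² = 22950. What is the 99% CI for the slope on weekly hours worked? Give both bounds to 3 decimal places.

MSE = SSE/(n − 2) = 290.9/75 = 3.87867.
SE(β̂₁) = √(MSE/Sₓₓ) = √(3.87867/22950) = 0.0130002.
df = n − 2 = 75.
t* = t_{0.005, 75} = 2.642983.
Margin = t* × SE = 2.642983 × 0.0130002 = 0.03436.
CI: -0.107 ± 0.03436 → (-0.141, -0.073).
With 99% confidence, each one-unit increase in weekly hours worked is associated with a change of between -0.141 and -0.073 points (1–10) in job satisfaction score.

(-0.141, -0.073)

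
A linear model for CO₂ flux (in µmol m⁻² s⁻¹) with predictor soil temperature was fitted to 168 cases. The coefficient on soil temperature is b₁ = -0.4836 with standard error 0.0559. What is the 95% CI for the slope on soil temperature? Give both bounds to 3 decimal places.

(-0.594, -0.373)

df = n − 2 = 168 − 2 = 166.
t* = t_{0.025, 166} = 1.974358.
Margin = t* × SE = 1.974358 × 0.0559 = 0.11037.
CI: -0.4836 ± 0.11037 → (-0.594, -0.373).
With 95% confidence, each one-unit increase in soil temperature is associated with a change of between -0.594 and -0.373 µmol m⁻² s⁻¹ in CO₂ flux.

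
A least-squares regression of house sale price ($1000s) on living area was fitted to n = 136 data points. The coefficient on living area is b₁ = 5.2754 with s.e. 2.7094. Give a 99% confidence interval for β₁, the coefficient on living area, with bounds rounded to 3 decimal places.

df = n − 2 = 136 − 2 = 134.
t* = t_{0.005, 134} = 2.613017.
Margin = t* × SE = 2.613017 × 2.7094 = 7.07971.
CI: 5.2754 ± 7.07971 → (-1.804, 12.355).
With 99% confidence, each one-unit increase in living area is associated with a change of between -1.804 and 12.355 $1000s in house sale price.

(-1.804, 12.355)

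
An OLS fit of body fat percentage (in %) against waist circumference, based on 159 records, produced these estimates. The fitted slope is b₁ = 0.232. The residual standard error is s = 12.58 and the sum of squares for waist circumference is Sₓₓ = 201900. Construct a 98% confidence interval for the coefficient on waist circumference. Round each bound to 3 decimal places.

SE(b₁) = s/√Sₓₓ = 12.58/√201900 = 0.0279971.
df = n − 2 = 157.
t* = t_{0.01, 157} = 2.350334.
Margin = t* × SE = 2.350334 × 0.0279971 = 0.06580.
CI: 0.232 ± 0.06580 → (0.166, 0.298).
With 98% confidence, each one-unit increase in waist circumference is associated with a change of between 0.166 and 0.298 % in body fat percentage.

(0.166, 0.298)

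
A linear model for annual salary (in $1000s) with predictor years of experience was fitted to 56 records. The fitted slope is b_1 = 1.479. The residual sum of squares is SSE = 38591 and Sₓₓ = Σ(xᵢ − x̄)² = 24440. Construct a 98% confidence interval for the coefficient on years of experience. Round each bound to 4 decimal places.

MSE = SSE/(n − 2) = 38591/54 = 714.648.
SE(b_1) = √(MSE/Sₓₓ) = √(714.648/24440) = 0.171.
df = n − 2 = 54.
t* = t_{0.01, 54} = 2.39741.
Margin = t* × SE = 2.39741 × 0.171 = 0.409957.
CI: 1.479 ± 0.409957 → (1.0690, 1.8890).
With 98% confidence, each one-unit increase in years of experience is associated with a change of between 1.0690 and 1.8890 $1000s in annual salary.

(1.0690, 1.8890)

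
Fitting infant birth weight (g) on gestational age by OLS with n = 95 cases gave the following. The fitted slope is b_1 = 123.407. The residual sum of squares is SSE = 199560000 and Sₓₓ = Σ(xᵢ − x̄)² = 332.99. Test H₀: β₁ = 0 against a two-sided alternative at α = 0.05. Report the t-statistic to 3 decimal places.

MSE = SSE/(n − 2) = 199560000/93 = 2.14581e+06.
SE(b_1) = √(MSE/Sₓₓ) = √(2.14581e+06/332.99) = 80.2749.
t = 123.407 / 80.2749 = 1.537.
df = n − 2 = 93.
Two-sided p ≈ 0.1276, which is ≥ 0.05, so fail to reject H₀.
The data do not give significant evidence of an association between gestational age and infant birth weight.

t = 1.537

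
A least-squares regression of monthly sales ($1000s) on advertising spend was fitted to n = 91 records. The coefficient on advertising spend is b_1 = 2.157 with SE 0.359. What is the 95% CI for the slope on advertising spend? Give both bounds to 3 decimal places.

df = n − 2 = 91 − 2 = 89.
t* = t_{0.025, 89} = 1.986979.
Margin = t* × SE = 1.986979 × 0.359 = 0.71333.
CI: 2.157 ± 0.71333 → (1.444, 2.870).
With 95% confidence, each one-unit increase in advertising spend is associated with a change of between 1.444 and 2.870 $1000s in monthly sales.

(1.444, 2.870)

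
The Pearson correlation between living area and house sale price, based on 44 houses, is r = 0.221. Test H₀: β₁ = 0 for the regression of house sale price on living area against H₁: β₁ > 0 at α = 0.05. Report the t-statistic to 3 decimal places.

t = 1.469

t = r·√(n − 2)/√(1 − r²) = 0.221·√42/√0.951159 = 1.469.
df = n − 2 = 42.
One-sided p ≈ 0.0747, which is ≥ 0.05, so fail to reject H₀.
The data do not give significant evidence of a linear association between living area and house sale price.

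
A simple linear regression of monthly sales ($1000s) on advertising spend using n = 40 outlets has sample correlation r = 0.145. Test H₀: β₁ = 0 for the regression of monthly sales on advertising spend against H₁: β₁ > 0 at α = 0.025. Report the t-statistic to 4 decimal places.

t = r·√(n − 2)/√(1 − r²) = 0.145·√38/√0.978975 = 0.9034.
df = n − 2 = 38.
One-sided p ≈ 0.1860, which is ≥ 0.025, so fail to reject H₀.
The data do not give significant evidence of a linear association between advertising spend and monthly sales.

t = 0.9034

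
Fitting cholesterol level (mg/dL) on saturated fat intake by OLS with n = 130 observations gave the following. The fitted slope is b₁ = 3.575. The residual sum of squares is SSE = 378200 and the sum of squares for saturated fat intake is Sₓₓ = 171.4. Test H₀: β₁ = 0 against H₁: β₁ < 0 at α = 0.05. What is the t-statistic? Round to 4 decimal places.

t = 0.8610

MSE = SSE/(n − 2) = 378200/128 = 2954.69.
SE(b₁) = √(MSE/Sₓₓ) = √(2954.69/171.4) = 4.15193.
t = 3.575 / 4.15193 = 0.8610.
df = n − 2 = 128.
One-sided p ≈ 0.8046, which is ≥ 0.05, so fail to reject H₀.
The data do not give significant evidence that the true slope on saturated fat intake is negative.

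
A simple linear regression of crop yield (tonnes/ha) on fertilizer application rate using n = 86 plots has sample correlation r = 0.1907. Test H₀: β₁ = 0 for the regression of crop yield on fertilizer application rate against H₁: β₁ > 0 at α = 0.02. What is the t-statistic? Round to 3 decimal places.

t = r·√(n − 2)/√(1 − r²) = 0.1907·√84/√0.963634 = 1.780.
df = n − 2 = 84.
One-sided p ≈ 0.0393, which is ≥ 0.02, so fail to reject H₀.
The data do not give significant evidence of a linear association between fertilizer application rate and crop yield.

t = 1.780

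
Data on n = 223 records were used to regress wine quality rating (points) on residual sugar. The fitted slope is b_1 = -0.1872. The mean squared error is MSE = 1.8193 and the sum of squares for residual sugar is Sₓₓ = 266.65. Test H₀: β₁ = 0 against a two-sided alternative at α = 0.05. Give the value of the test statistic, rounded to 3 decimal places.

t = -2.266

SE(b_1) = √(MSE/Sₓₓ) = √(1.8193/266.65) = 0.0826003.
t = -0.1872 / 0.0826003 = -2.266.
df = n − 2 = 221.
Two-sided p ≈ 0.0244, which is < 0.05, so reject H₀.
There is evidence that residual sugar is associated with wine quality rating.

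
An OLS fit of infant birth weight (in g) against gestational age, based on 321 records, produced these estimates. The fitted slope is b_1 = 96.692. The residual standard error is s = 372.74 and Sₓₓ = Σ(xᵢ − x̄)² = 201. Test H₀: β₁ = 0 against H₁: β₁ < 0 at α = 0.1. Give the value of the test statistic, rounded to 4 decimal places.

SE(b_1) = s/√Sₓₓ = 372.74/√201 = 26.2911.
t = 96.692 / 26.2911 = 3.6778.
df = n − 2 = 319.
One-sided p ≈ 0.9999, which is ≥ 0.1, so fail to reject H₀.
The data do not give significant evidence that the true slope on gestational age is negative.

t = 3.6778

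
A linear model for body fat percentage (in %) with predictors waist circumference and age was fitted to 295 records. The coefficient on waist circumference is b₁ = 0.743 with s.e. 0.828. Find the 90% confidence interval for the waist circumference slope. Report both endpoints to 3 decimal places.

(-0.623, 2.109)

df = n − k − 1 = 295 − 2 − 1 = 292.
t* = t_{0.05, 292} = 1.650089.
Margin = t* × SE = 1.650089 × 0.828 = 1.36627.
CI: 0.743 ± 1.36627 → (-0.623, 2.109).
With 90% confidence, each one-unit increase in waist circumference is associated with a change of between -0.623 and 2.109 % in body fat percentage, holding the other predictors fixed.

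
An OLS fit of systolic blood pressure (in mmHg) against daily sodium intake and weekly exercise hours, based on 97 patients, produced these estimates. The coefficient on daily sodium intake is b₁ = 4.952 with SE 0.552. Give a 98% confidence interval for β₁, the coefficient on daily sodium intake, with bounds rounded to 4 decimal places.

(3.6456, 6.2584)

df = n − k − 1 = 97 − 2 − 1 = 94.
t* = t_{0.01, 94} = 2.366674.
Margin = t* × SE = 2.366674 × 0.552 = 1.306404.
CI: 4.952 ± 1.306404 → (3.6456, 6.2584).
With 98% confidence, each one-unit increase in daily sodium intake is associated with a change of between 3.6456 and 6.2584 mmHg in systolic blood pressure, holding the other predictors fixed.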